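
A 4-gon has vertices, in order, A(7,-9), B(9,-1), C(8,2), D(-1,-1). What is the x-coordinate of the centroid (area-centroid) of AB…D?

Apply the shoelace formula. First the cross-terms c_i = x_i·y_{i+1} − x_{i+1}·y_i:
  74, 26, -6, 16  ⇒  2A = 110, A = 55.
Then Σ (x_i + x_{i+1})·c_i = 1680, so x̄ = 1680 / (6·55) = 56/11.

56/11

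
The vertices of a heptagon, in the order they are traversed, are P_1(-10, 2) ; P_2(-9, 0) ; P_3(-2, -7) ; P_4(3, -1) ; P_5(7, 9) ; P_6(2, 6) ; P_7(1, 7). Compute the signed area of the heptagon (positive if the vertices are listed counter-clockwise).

121

Σ = (18) + (63) + (23) + (34) + (24) + (8) + (72) = 242
Signed area = Σ/2 = 121 (positive ⇒ counter-clockwise traversal).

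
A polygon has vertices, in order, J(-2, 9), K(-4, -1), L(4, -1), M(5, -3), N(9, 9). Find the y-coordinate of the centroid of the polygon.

Apply the surveyor's formula. First the cross-terms c_i = x_i·y_{i+1} − x_{i+1}·y_i:
  38, 8, -7, 72, 99  ⇒  2A = 210, A = 105.
Then Σ (y_i + y_{i+1})·c_i = 2530, so ȳ = 2530 / (6·105) = 253/63.

253/63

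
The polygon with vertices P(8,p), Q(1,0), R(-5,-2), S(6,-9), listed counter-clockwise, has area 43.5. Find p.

Write out the shoelace sum; only the two edges meeting at P involve p:
2·Area = [(6·p − 8·(-9)) + (8·0 − 1·p)] + 55
       = 5·p + 127 = 87
⇒ p = -8.

-8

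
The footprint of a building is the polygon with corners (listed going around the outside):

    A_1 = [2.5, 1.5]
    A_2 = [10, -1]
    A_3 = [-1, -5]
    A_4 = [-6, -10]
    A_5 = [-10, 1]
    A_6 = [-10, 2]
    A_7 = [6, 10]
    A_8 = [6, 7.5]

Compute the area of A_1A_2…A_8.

170.625

Apply the surveyor's formula: 2A = Σ (x_i·y_{i+1} − x_{i+1}·y_i), indices taken mod 8.
Cross-terms: -17.5, -51, -20, -106, -10, -112, -15, -9.75  ⇒  Σ = -341.25
Area = |Σ|/2 = 170.625.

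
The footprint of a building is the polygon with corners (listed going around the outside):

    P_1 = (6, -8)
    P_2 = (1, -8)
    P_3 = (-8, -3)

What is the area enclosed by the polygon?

12.5

Apply Gauss's area formula: 2A = Σ (x_i·y_{i+1} − x_{i+1}·y_i), indices taken mod 3.
Σ = (-40) + (-67) + (82) = -25
Area = |Σ|/2 = 12.5.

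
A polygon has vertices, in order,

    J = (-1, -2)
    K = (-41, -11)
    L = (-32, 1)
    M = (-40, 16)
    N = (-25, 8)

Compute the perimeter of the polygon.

|JK| = √((-40)² + (-9)²) = √1681 = 41
|KL| = √((9)² + (12)²) = √225 = 15
|LM| = √((-8)² + (15)²) = √289 = 17
|MN| = √((15)² + (-8)²) = √289 = 17
|NJ| = √((24)² + (-10)²) = √676 = 26
Perimeter = 41 + 15 + 17 + 17 + 26 = 116.

116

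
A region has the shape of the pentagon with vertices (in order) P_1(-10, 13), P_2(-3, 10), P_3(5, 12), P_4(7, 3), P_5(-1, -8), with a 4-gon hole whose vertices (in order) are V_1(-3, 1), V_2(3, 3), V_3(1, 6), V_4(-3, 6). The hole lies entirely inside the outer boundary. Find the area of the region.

160

Outer boundary:
Apply the shoelace formula: 2A = Σ (x_i·y_{i+1} − x_{i+1}·y_i), indices taken mod 5.
Σ = (-61) + (-86) + (-69) + (-53) + (-93) = -362
Area = |Σ|/2 = 181.
Hole:
Apply the surveyor's formula: 2A = Σ (x_i·y_{i+1} − x_{i+1}·y_i), indices taken mod 4.
Σ = (-12) + (15) + (24) + (15) = 42
Area = |Σ|/2 = 21.
Net area = 181 − 21 = 160.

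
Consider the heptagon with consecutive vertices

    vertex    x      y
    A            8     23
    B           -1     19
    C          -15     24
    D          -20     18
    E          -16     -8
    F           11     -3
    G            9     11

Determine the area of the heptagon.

748.5

A→B: (8)(19) − (-1)(23) = 175
B→C: (-1)(24) − (-15)(19) = 261
C→D: (-15)(18) − (-20)(24) = 210
D→E: (-20)(-8) − (-16)(18) = 448
E→F: (-16)(-3) − (11)(-8) = 136
F→G: (11)(11) − (9)(-3) = 148
G→A: (9)(23) − (8)(11) = 119
Σ = 1497
Area = |Σ|/2 = 748.5.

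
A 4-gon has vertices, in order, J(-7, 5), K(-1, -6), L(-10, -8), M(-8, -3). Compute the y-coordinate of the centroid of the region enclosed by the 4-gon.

Apply the shoelace (surveyor's) formula. First the cross-terms c_i = x_i·y_{i+1} − x_{i+1}·y_i:
  47, -52, -34, -61  ⇒  2A = -100, A = -50.
Then Σ (y_i + y_{i+1})·c_i = 933, so ȳ = 933 / (6·(-50)) = -3.11.

-3.11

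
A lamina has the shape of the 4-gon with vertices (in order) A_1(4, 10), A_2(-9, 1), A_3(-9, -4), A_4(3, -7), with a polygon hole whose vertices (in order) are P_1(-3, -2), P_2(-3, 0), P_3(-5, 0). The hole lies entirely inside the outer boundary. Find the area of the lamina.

Outer boundary:
Apply the shoelace formula: 2A = Σ (x_i·y_{i+1} − x_{i+1}·y_i), indices taken mod 4.
Σ = (94) + (45) + (75) + (58) = 272
Area = |Σ|/2 = 136.
Hole:
Apply the surveyor's formula: 2A = Σ (x_i·y_{i+1} − x_{i+1}·y_i), indices taken mod 3.
Σ = (-6) + (0) + (10) = 4
Area = |Σ|/2 = 2.
Net area = 136 − 2 = 134.

134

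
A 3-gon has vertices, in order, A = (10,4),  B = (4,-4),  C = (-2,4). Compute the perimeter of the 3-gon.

32

|AB| = √((-6)² + (-8)²) = √100 = 10
|BC| = √((-6)² + (8)²) = √100 = 10
|CA| = √((12)² + (0)²) = √144 = 12
Perimeter = 10 + 10 + 12 = 32.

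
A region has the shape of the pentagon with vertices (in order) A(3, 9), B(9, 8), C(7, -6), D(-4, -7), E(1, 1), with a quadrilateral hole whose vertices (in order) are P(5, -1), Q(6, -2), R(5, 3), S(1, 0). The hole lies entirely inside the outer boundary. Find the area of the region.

Outer boundary:
Σ = (-57) + (-110) + (-73) + (3) + (6) = -231
Area = |Σ|/2 = 115.5.
Hole:
Apply the shoelace formula: 2A = Σ (x_i·y_{i+1} − x_{i+1}·y_i), indices taken mod 4.
P→Q: (5)(-2) − (6)(-1) = -4
Q→R: (6)(3) − (5)(-2) = 28
R→S: (5)(0) − (1)(3) = -3
S→P: (1)(-1) − (5)(0) = -1
Σ = 20
Area = |Σ|/2 = 10.
Net area = 115.5 − 10 = 105.5.

105.5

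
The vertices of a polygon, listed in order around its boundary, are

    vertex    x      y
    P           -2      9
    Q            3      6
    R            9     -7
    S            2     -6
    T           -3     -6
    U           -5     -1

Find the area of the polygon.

Σ = (-39) + (-75) + (-40) + (-30) + (-27) + (-47) = -258
Area = |Σ|/2 = 129.

129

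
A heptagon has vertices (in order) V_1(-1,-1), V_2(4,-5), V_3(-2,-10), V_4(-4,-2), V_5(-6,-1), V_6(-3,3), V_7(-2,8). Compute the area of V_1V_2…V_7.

57

Apply the shoelace formula: 2A = Σ (x_i·y_{i+1} − x_{i+1}·y_i), indices taken mod 7.
Σ = (9) + (-50) + (-36) + (-8) + (-21) + (-18) + (10) = -114
Area = |Σ|/2 = 57.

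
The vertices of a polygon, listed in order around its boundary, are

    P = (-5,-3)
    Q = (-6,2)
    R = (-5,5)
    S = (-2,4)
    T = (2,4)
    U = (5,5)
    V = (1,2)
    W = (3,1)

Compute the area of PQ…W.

P→Q: (-5)(2) − (-6)(-3) = -28
Q→R: (-6)(5) − (-5)(2) = -20
R→S: (-5)(4) − (-2)(5) = -10
S→T: (-2)(4) − (2)(4) = -16
T→U: (2)(5) − (5)(4) = -10
U→V: (5)(2) − (1)(5) = 5
V→W: (1)(1) − (3)(2) = -5
W→P: (3)(-3) − (-5)(1) = -4
Σ = -88
Area = |Σ|/2 = 44.

44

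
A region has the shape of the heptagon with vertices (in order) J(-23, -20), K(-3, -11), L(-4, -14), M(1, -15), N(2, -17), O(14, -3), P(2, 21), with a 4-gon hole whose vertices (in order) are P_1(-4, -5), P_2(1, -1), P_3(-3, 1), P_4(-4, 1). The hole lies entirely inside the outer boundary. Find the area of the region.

Outer boundary:
Cross-terms: 193, -2, 74, 13, 232, 300, 443  ⇒  Σ = 1253
Area = |Σ|/2 = 626.5.
Hole:
Apply the shoelace formula: 2A = Σ (x_i·y_{i+1} − x_{i+1}·y_i), indices taken mod 4.
Σ = (9) + (-2) + (1) + (24) = 32
Area = |Σ|/2 = 16.
Net area = 626.5 − 16 = 610.5.

610.5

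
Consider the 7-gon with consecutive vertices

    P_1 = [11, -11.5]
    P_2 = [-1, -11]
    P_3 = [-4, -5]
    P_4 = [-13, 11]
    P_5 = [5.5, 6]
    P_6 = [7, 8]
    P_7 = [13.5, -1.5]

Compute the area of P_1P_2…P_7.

Σ = (-132.5) + (-39) + (-109) + (-138.5) + (2) + (-118.5) + (-138.75) = -674.25
Area = |Σ|/2 = 337.125.

337.125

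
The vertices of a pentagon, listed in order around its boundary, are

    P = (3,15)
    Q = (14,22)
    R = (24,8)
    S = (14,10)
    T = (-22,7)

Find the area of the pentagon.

232.5

Σ = (-144) + (-416) + (128) + (318) + (-351) = -465
Area = |Σ|/2 = 232.5.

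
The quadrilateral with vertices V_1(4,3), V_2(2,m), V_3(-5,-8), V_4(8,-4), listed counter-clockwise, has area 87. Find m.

8

Write out the shoelace sum; only the two edges meeting at V_2 involve m:
2·Area = [(4·m − 2·3) + (2·(-8) − (-5)·m)] + 124
       = 9·m + 102 = 174
⇒ m = 8.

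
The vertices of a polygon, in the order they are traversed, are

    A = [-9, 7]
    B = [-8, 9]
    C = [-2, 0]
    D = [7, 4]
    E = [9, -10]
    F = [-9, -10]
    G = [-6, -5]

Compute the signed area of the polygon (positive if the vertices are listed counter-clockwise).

Cross-terms: -25, 18, -8, -106, -180, -15, -87  ⇒  Σ = -403
Signed area = Σ/2 = -201.5 (negative ⇒ clockwise traversal).

-201.5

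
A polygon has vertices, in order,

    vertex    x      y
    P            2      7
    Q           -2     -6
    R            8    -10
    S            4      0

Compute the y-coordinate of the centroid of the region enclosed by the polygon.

Apply the shoelace (surveyor's) formula. First the cross-terms c_i = x_i·y_{i+1} − x_{i+1}·y_i:
  2, 68, 40, 28  ⇒  2A = 138, A = 69.
Then Σ (y_i + y_{i+1})·c_i = -1290, so ȳ = -1290 / (6·69) = -215/69.

-215/69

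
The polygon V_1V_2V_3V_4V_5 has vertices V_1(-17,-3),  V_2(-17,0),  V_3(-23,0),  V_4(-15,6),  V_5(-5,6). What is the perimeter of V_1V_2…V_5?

44

|V_1V_2| = √((0)² + (3)²) = √9 = 3
|V_2V_3| = √((-6)² + (0)²) = √36 = 6
|V_3V_4| = √((8)² + (6)²) = √100 = 10
|V_4V_5| = √((10)² + (0)²) = √100 = 10
|V_5V_1| = √((-12)² + (-9)²) = √225 = 15
Perimeter = 3 + 6 + 10 + 10 + 15 = 44.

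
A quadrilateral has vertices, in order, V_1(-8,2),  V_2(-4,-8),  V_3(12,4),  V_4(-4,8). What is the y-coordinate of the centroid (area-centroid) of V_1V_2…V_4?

Apply the shoelace (surveyor's) formula. First the cross-terms c_i = x_i·y_{i+1} − x_{i+1}·y_i:
  72, 80, 112, 56  ⇒  2A = 320, A = 160.
Then Σ (y_i + y_{i+1})·c_i = 1152, so ȳ = 1152 / (6·160) = 1.2.

1.2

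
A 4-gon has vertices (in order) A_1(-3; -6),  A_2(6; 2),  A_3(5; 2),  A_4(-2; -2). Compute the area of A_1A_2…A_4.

Apply the surveyor's formula: 2A = Σ (x_i·y_{i+1} − x_{i+1}·y_i), indices taken mod 4.
A_1→A_2: (-3)(2) − (6)(-6) = 30
A_2→A_3: (6)(2) − (5)(2) = 2
A_3→A_4: (5)(-2) − (-2)(2) = -6
A_4→A_1: (-2)(-6) − (-3)(-2) = 6
Σ = 32
Area = |Σ|/2 = 16.

16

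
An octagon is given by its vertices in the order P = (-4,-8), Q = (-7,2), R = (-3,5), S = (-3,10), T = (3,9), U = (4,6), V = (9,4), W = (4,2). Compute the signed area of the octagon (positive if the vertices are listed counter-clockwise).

-121.5

Apply Gauss's area formula: 2A = Σ (x_i·y_{i+1} − x_{i+1}·y_i), indices taken mod 8.
Cross-terms: -64, -29, -15, -57, -18, -38, 2, -24  ⇒  Σ = -243
Signed area = Σ/2 = -121.5 (negative ⇒ clockwise traversal).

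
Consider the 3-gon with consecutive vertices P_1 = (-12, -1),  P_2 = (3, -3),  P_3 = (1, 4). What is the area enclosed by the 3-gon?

P_1→P_2: (-12)(-3) − (3)(-1) = 39
P_2→P_3: (3)(4) − (1)(-3) = 15
P_3→P_1: (1)(-1) − (-12)(4) = 47
Σ = 101
Area = |Σ|/2 = 50.5.

50.5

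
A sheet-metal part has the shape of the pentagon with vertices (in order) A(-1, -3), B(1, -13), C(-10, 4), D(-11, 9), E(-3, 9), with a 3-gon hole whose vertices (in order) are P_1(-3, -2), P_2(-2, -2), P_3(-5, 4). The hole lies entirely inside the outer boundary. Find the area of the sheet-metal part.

102

Outer boundary:
Apply the shoelace (surveyor's) formula: 2A = Σ (x_i·y_{i+1} − x_{i+1}·y_i), indices taken mod 5.
Σ = (16) + (-126) + (-46) + (-72) + (18) = -210
Area = |Σ|/2 = 105.
Hole:
Apply the shoelace (surveyor's) formula: 2A = Σ (x_i·y_{i+1} − x_{i+1}·y_i), indices taken mod 3.
P_1→P_2: (-3)(-2) − (-2)(-2) = 2
P_2→P_3: (-2)(4) − (-5)(-2) = -18
P_3→P_1: (-5)(-2) − (-3)(4) = 22
Σ = 6
Area = |Σ|/2 = 3.
Net area = 105 − 3 = 102.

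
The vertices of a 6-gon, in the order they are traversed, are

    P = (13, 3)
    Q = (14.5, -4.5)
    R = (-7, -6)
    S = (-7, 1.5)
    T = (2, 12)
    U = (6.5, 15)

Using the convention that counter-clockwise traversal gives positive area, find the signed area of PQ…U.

Apply the shoelace formula: 2A = Σ (x_i·y_{i+1} − x_{i+1}·y_i), indices taken mod 6.
Σ = (-102) + (-118.5) + (-52.5) + (-87) + (-48) + (-175.5) = -583.5
Signed area = Σ/2 = -291.75 (negative ⇒ clockwise traversal).

-291.75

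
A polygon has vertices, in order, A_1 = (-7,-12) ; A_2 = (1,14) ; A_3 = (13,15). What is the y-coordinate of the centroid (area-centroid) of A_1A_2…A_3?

17/3

Apply the shoelace formula. First the cross-terms c_i = x_i·y_{i+1} − x_{i+1}·y_i:
  -86, -167, -51  ⇒  2A = -304, A = -152.
Then Σ (y_i + y_{i+1})·c_i = -5168, so ȳ = -5168 / (6·(-152)) = 17/3.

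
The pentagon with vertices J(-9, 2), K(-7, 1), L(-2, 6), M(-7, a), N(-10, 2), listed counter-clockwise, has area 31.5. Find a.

9

Write out the shoelace sum; only the two edges meeting at M involve a:
2·Area = [((-2)·a − (-7)·6) + ((-7)·2 − (-10)·a)] + -37
       = 8·a + -9 = 63
⇒ a = 9.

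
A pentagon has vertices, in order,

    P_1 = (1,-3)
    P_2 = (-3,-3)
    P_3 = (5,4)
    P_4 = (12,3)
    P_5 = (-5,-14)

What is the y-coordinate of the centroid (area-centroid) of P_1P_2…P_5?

-517/249

Apply the shoelace formula. First the cross-terms c_i = x_i·y_{i+1} − x_{i+1}·y_i:
  -12, 3, -33, -153, 29  ⇒  2A = -166, A = -83.
Then Σ (y_i + y_{i+1})·c_i = 1034, so ȳ = 1034 / (6·(-83)) = -517/249.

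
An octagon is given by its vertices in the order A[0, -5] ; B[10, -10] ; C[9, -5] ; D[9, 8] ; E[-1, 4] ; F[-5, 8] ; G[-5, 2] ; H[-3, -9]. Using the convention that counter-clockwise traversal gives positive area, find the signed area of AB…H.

A→B: (0)(-10) − (10)(-5) = 50
B→C: (10)(-5) − (9)(-10) = 40
C→D: (9)(8) − (9)(-5) = 117
D→E: (9)(4) − (-1)(8) = 44
E→F: (-1)(8) − (-5)(4) = 12
F→G: (-5)(2) − (-5)(8) = 30
G→H: (-5)(-9) − (-3)(2) = 51
H→A: (-3)(-5) − (0)(-9) = 15
Σ = 359
Signed area = Σ/2 = 179.5 (positive ⇒ counter-clockwise traversal).

179.5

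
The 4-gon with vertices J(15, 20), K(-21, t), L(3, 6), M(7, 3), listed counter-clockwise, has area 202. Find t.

The doubled signed area Σ (x_i y_{i+1} − x_{i+1} y_i) is linear in t.
With t=0 it equals 356; the coefficient of t is 12 (from the two edges through K).
So 12·t + 356 = 2·202 = 404 ⇒ t = 4.

4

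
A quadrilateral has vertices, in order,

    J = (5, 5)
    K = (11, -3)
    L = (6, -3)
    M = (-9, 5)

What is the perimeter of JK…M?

46

|JK| = √((6)² + (-8)²) = √100 = 10
|KL| = √((-5)² + (0)²) = √25 = 5
|LM| = √((-15)² + (8)²) = √289 = 17
|MJ| = √((14)² + (0)²) = √196 = 14
Perimeter = 10 + 5 + 17 + 14 = 46.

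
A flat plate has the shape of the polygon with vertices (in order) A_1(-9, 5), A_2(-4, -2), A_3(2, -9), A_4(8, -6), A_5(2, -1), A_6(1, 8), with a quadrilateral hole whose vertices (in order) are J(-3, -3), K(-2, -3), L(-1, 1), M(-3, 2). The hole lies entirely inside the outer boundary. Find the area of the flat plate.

Outer boundary:
Cross-terms: 38, 40, 60, 4, 17, 77  ⇒  Σ = 236
Area = |Σ|/2 = 118.
Hole:
Σ = (3) + (-5) + (1) + (15) = 14
Area = |Σ|/2 = 7.
Net area = 118 − 7 = 111.

111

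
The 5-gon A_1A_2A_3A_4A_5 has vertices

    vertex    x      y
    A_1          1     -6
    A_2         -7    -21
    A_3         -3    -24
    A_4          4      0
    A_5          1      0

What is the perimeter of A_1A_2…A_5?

|A_1A_2| = √((-8)² + (-15)²) = √289 = 17
|A_2A_3| = √((4)² + (-3)²) = √25 = 5
|A_3A_4| = √((7)² + (24)²) = √625 = 25
|A_4A_5| = √((-3)² + (0)²) = √9 = 3
|A_5A_1| = √((0)² + (-6)²) = √36 = 6
Perimeter = 17 + 5 + 25 + 3 + 6 = 56.

56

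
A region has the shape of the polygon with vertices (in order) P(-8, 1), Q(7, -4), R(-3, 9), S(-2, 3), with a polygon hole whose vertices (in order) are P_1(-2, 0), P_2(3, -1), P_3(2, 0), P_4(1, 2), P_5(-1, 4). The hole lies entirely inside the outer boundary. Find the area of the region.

42.5

Outer boundary:
P→Q: (-8)(-4) − (7)(1) = 25
Q→R: (7)(9) − (-3)(-4) = 51
R→S: (-3)(3) − (-2)(9) = 9
S→P: (-2)(1) − (-8)(3) = 22
Σ = 107
Area = |Σ|/2 = 53.5.
Hole:
Apply the shoelace (surveyor's) formula: 2A = Σ (x_i·y_{i+1} − x_{i+1}·y_i), indices taken mod 5.
P_1→P_2: (-2)(-1) − (3)(0) = 2
P_2→P_3: (3)(0) − (2)(-1) = 2
P_3→P_4: (2)(2) − (1)(0) = 4
P_4→P_5: (1)(4) − (-1)(2) = 6
P_5→P_1: (-1)(0) − (-2)(4) = 8
Σ = 22
Area = |Σ|/2 = 11.
Net area = 53.5 − 11 = 42.5.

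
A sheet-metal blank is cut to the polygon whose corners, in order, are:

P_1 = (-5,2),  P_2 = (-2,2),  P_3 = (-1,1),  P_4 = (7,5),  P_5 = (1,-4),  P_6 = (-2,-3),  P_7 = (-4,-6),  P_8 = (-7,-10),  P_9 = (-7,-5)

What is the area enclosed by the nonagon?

Apply the surveyor's formula: 2A = Σ (x_i·y_{i+1} − x_{i+1}·y_i), indices taken mod 9.
Σ = (-6) + (0) + (-12) + (-33) + (-11) + (0) + (-2) + (-35) + (-39) = -138
Area = |Σ|/2 = 69.

69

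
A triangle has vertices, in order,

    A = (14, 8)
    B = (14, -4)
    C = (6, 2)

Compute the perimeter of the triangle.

|AB| = √((0)² + (-12)²) = √144 = 12
|BC| = √((-8)² + (6)²) = √100 = 10
|CA| = √((8)² + (6)²) = √100 = 10
Perimeter = 12 + 10 + 10 = 32.

32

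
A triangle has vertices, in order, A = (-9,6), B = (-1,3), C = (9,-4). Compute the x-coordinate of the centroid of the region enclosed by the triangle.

Apply Gauss's area formula. First the cross-terms c_i = x_i·y_{i+1} − x_{i+1}·y_i:
  -21, -23, 18  ⇒  2A = -26, A = -13.
Then Σ (x_i + x_{i+1})·c_i = 26, so x̄ = 26 / (6·(-13)) = -1/3.

-1/3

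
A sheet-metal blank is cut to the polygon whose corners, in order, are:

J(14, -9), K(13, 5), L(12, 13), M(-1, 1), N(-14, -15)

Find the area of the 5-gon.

343

Apply the shoelace formula: 2A = Σ (x_i·y_{i+1} − x_{i+1}·y_i), indices taken mod 5.
Cross-terms: 187, 109, 25, 29, 336  ⇒  Σ = 686
Area = |Σ|/2 = 343.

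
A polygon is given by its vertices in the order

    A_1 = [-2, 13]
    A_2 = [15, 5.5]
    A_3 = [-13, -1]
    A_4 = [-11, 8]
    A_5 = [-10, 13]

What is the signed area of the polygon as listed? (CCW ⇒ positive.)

-215.75

Apply the shoelace formula: 2A = Σ (x_i·y_{i+1} − x_{i+1}·y_i), indices taken mod 5.
A_1→A_2: (-2)(5.5) − (15)(13) = -206
A_2→A_3: (15)(-1) − (-13)(5.5) = 56.5
A_3→A_4: (-13)(8) − (-11)(-1) = -115
A_4→A_5: (-11)(13) − (-10)(8) = -63
A_5→A_1: (-10)(13) − (-2)(13) = -104
Σ = -431.5
Signed area = Σ/2 = -215.75 (negative ⇒ clockwise traversal).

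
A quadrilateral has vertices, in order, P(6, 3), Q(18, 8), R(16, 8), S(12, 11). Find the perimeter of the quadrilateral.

30

|PQ| = √((12)² + (5)²) = √169 = 13
|QR| = √((-2)² + (0)²) = √4 = 2
|RS| = √((-4)² + (3)²) = √25 = 5
|SP| = √((-6)² + (-8)²) = √100 = 10
Perimeter = 13 + 2 + 5 + 10 = 30.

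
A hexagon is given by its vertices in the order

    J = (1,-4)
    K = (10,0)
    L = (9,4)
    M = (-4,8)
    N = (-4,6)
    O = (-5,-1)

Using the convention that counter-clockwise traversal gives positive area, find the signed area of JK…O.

J→K: (1)(0) − (10)(-4) = 40
K→L: (10)(4) − (9)(0) = 40
L→M: (9)(8) − (-4)(4) = 88
M→N: (-4)(6) − (-4)(8) = 8
N→O: (-4)(-1) − (-5)(6) = 34
O→J: (-5)(-4) − (1)(-1) = 21
Σ = 231
Signed area = Σ/2 = 115.5 (positive ⇒ counter-clockwise traversal).

115.5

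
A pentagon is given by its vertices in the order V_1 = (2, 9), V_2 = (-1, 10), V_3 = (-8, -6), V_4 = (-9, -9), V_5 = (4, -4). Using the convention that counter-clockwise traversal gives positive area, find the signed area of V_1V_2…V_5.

Apply the surveyor's formula: 2A = Σ (x_i·y_{i+1} − x_{i+1}·y_i), indices taken mod 5.
Σ = (29) + (86) + (18) + (72) + (44) = 249
Signed area = Σ/2 = 124.5 (positive ⇒ counter-clockwise traversal).

124.5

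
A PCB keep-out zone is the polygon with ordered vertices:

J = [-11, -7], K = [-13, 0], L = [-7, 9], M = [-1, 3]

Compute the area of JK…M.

Σ = (-91) + (-117) + (-12) + (40) = -180
Area = |Σ|/2 = 90.

90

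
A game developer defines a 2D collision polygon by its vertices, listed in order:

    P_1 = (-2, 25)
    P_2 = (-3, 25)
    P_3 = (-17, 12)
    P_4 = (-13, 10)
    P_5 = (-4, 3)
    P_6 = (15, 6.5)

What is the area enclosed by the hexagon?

Apply the shoelace (surveyor's) formula: 2A = Σ (x_i·y_{i+1} − x_{i+1}·y_i), indices taken mod 6.
Σ = (25) + (389) + (-14) + (1) + (-71) + (388) = 718
Area = |Σ|/2 = 359.

359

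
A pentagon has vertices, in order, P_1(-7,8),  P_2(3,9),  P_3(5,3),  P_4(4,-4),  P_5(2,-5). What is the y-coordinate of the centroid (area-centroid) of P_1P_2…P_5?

914/279

Apply Gauss's area formula. First the cross-terms c_i = x_i·y_{i+1} − x_{i+1}·y_i:
  -87, -36, -32, -12, -19  ⇒  2A = -186, A = -93.
Then Σ (y_i + y_{i+1})·c_i = -1828, so ȳ = -1828 / (6·(-93)) = 914/279.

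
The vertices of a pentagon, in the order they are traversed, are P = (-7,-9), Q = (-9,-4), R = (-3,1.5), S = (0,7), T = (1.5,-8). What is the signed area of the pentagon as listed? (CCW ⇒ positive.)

-89.75

P→Q: (-7)(-4) − (-9)(-9) = -53
Q→R: (-9)(1.5) − (-3)(-4) = -25.5
R→S: (-3)(7) − (0)(1.5) = -21
S→T: (0)(-8) − (1.5)(7) = -10.5
T→P: (1.5)(-9) − (-7)(-8) = -69.5
Σ = -179.5
Signed area = Σ/2 = -89.75 (negative ⇒ clockwise traversal).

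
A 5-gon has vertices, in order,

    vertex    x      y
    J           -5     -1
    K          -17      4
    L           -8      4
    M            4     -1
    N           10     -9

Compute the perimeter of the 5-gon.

62

|JK| = √((-12)² + (5)²) = √169 = 13
|KL| = √((9)² + (0)²) = √81 = 9
|LM| = √((12)² + (-5)²) = √169 = 13
|MN| = √((6)² + (-8)²) = √100 = 10
|NJ| = √((-15)² + (8)²) = √289 = 17
Perimeter = 13 + 9 + 13 + 10 + 17 = 62.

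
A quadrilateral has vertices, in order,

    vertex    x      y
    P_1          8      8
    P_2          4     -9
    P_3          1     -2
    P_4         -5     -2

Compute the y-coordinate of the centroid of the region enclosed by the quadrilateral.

1/139

Apply the shoelace formula. First the cross-terms c_i = x_i·y_{i+1} − x_{i+1}·y_i:
  -104, 1, -12, -24  ⇒  2A = -139, A = -69.5.
Then Σ (y_i + y_{i+1})·c_i = -3, so ȳ = -3 / (6·(-69.5)) = 1/139.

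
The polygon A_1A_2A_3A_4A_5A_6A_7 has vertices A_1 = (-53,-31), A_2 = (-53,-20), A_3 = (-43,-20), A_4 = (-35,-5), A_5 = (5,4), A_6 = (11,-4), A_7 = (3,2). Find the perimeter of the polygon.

|A_1A_2| = √((0)² + (11)²) = √121 = 11
|A_2A_3| = √((10)² + (0)²) = √100 = 10
|A_3A_4| = √((8)² + (15)²) = √289 = 17
|A_4A_5| = √((40)² + (9)²) = √1681 = 41
|A_5A_6| = √((6)² + (-8)²) = √100 = 10
|A_6A_7| = √((-8)² + (6)²) = √100 = 10
|A_7A_1| = √((-56)² + (-33)²) = √4225 = 65
Perimeter = 11 + 10 + 17 + 41 + 10 + 10 + 65 = 164.

164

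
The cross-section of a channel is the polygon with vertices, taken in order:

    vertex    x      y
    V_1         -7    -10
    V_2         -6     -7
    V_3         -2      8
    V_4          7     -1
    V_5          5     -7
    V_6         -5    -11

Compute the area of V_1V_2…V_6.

Cross-terms: -11, -62, -54, -44, -90, -27  ⇒  Σ = -288
Area = |Σ|/2 = 144.

144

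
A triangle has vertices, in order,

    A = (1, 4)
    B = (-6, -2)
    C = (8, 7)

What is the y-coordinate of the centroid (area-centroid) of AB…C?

Apply Gauss's area formula. First the cross-terms c_i = x_i·y_{i+1} − x_{i+1}·y_i:
  22, -26, 25  ⇒  2A = 21, A = 10.5.
Then Σ (y_i + y_{i+1})·c_i = 189, so ȳ = 189 / (6·10.5) = 3.

3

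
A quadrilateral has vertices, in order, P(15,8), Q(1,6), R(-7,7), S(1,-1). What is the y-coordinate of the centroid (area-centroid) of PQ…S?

139/33

Apply Gauss's area formula. First the cross-terms c_i = x_i·y_{i+1} − x_{i+1}·y_i:
  82, 49, 0, 23  ⇒  2A = 154, A = 77.
Then Σ (y_i + y_{i+1})·c_i = 1946, so ȳ = 1946 / (6·77) = 139/33.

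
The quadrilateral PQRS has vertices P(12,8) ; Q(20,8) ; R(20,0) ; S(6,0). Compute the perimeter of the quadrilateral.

|PQ| = √((8)² + (0)²) = √64 = 8
|QR| = √((0)² + (-8)²) = √64 = 8
|RS| = √((-14)² + (0)²) = √196 = 14
|SP| = √((6)² + (8)²) = √100 = 10
Perimeter = 8 + 8 + 14 + 10 = 40.

40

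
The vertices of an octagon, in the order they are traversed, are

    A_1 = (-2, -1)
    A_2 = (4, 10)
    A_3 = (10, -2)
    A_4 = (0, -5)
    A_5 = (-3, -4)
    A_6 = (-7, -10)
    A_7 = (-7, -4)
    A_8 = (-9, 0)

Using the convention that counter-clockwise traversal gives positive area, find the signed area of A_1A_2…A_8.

Σ = (-16) + (-108) + (-50) + (-15) + (2) + (-42) + (-36) + (9) = -256
Signed area = Σ/2 = -128 (negative ⇒ clockwise traversal).

-128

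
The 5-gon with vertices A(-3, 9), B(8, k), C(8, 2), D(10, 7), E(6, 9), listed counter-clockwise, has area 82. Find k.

-5

Write out the shoelace sum; only the two edges meeting at B involve k:
2·Area = [((-3)·k − 8·9) + (8·2 − 8·k)] + 165
       = -11·k + 109 = 164
⇒ k = -5.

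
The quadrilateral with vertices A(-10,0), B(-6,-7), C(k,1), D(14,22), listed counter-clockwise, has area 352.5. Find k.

15

The doubled signed area Σ (x_i y_{i+1} − x_{i+1} y_i) is linear in k.
With k=0 it equals 270; the coefficient of k is 29 (from the two edges through C).
So 29·k + 270 = 2·352.5 = 705 ⇒ k = 15.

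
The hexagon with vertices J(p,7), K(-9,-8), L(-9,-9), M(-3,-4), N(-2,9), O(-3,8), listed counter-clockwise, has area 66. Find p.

-6

The doubled signed area Σ (x_i y_{i+1} − x_{i+1} y_i) is linear in p.
With p=0 it equals 36; the coefficient of p is -16 (from the two edges through J).
So -16·p + 36 = 2·66 = 132 ⇒ p = -6.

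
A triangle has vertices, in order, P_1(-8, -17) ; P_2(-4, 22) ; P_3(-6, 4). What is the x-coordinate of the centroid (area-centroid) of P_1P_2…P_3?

-6

Apply the shoelace formula. First the cross-terms c_i = x_i·y_{i+1} − x_{i+1}·y_i:
  -244, 116, 134  ⇒  2A = 6, A = 3.
Then Σ (x_i + x_{i+1})·c_i = -108, so x̄ = -108 / (6·3) = -6.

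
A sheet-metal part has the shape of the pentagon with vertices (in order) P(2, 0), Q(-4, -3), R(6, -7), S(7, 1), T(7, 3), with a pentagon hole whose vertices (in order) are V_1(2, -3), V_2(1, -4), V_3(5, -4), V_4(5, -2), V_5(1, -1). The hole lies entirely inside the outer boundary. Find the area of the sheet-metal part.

43

Outer boundary:
Apply the surveyor's formula: 2A = Σ (x_i·y_{i+1} − x_{i+1}·y_i), indices taken mod 5.
Σ = (-6) + (46) + (55) + (14) + (-6) = 103
Area = |Σ|/2 = 51.5.
Hole:
Cross-terms: -5, 16, 10, -3, -1  ⇒  Σ = 17
Area = |Σ|/2 = 8.5.
Net area = 51.5 − 8.5 = 43.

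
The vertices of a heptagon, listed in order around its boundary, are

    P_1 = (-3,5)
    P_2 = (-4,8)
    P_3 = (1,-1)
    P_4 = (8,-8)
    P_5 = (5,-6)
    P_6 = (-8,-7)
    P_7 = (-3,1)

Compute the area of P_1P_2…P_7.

70

Apply Gauss's area formula: 2A = Σ (x_i·y_{i+1} − x_{i+1}·y_i), indices taken mod 7.
Cross-terms: -4, -4, 0, -8, -83, -29, -12  ⇒  Σ = -140
Area = |Σ|/2 = 70.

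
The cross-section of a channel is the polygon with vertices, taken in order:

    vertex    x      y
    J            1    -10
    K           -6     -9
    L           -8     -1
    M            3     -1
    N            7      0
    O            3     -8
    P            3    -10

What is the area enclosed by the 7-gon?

Σ = (-69) + (-66) + (11) + (7) + (-56) + (-6) + (-20) = -199
Area = |Σ|/2 = 99.5.

99.5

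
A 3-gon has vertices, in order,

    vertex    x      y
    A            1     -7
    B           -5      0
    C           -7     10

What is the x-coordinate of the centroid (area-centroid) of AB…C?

Apply Gauss's area formula. First the cross-terms c_i = x_i·y_{i+1} − x_{i+1}·y_i:
  -35, -50, 39  ⇒  2A = -46, A = -23.
Then Σ (x_i + x_{i+1})·c_i = 506, so x̄ = 506 / (6·(-23)) = -11/3.

-11/3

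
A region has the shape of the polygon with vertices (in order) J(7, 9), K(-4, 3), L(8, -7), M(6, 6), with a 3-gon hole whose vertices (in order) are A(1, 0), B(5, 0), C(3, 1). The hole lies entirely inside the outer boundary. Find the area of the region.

Outer boundary:
Apply the surveyor's formula: 2A = Σ (x_i·y_{i+1} − x_{i+1}·y_i), indices taken mod 4.
Σ = (57) + (4) + (90) + (12) = 163
Area = |Σ|/2 = 81.5.
Hole:
Cross-terms: 0, 5, -1  ⇒  Σ = 4
Area = |Σ|/2 = 2.
Net area = 81.5 − 2 = 79.5.

79.5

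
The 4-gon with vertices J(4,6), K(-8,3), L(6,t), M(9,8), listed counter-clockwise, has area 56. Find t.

0

Write out the shoelace sum; only the two edges meeting at L involve t:
2·Area = [((-8)·t − 6·3) + (6·8 − 9·t)] + 82
       = -17·t + 112 = 112
⇒ t = 0.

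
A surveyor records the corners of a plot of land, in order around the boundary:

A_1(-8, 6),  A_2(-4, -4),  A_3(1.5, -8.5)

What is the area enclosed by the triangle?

Apply Gauss's area formula: 2A = Σ (x_i·y_{i+1} − x_{i+1}·y_i), indices taken mod 3.
Σ = (56) + (40) + (-59) = 37
Area = |Σ|/2 = 18.5.

18.5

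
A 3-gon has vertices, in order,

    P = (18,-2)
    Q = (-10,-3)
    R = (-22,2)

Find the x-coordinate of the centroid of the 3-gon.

-14/3

Apply Gauss's area formula. First the cross-terms c_i = x_i·y_{i+1} − x_{i+1}·y_i:
  -74, -86, 8  ⇒  2A = -152, A = -76.
Then Σ (x_i + x_{i+1})·c_i = 2128, so x̄ = 2128 / (6·(-76)) = -14/3.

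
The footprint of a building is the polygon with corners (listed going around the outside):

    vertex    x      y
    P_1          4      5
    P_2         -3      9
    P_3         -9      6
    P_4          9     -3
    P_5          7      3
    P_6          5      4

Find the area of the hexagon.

Apply the shoelace formula: 2A = Σ (x_i·y_{i+1} − x_{i+1}·y_i), indices taken mod 6.
P_1→P_2: (4)(9) − (-3)(5) = 51
P_2→P_3: (-3)(6) − (-9)(9) = 63
P_3→P_4: (-9)(-3) − (9)(6) = -27
P_4→P_5: (9)(3) − (7)(-3) = 48
P_5→P_6: (7)(4) − (5)(3) = 13
P_6→P_1: (5)(5) − (4)(4) = 9
Σ = 157
Area = |Σ|/2 = 78.5.

78.5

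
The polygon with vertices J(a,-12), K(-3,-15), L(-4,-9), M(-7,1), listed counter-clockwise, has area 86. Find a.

The doubled signed area Σ (x_i y_{i+1} − x_{i+1} y_i) is linear in a.
With a=0 it equals -52; the coefficient of a is -16 (from the two edges through J).
So -16·a + -52 = 2·86 = 172 ⇒ a = -14.

-14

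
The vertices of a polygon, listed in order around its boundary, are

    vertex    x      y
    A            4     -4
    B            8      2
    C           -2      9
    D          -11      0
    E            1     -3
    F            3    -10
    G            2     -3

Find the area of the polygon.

Cross-terms: 40, 76, 99, 33, -1, 11, 4  ⇒  Σ = 262
Area = |Σ|/2 = 131.

131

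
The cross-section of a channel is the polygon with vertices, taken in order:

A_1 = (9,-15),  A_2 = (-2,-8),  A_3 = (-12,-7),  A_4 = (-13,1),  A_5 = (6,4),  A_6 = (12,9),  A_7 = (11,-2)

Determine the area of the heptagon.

A_1→A_2: (9)(-8) − (-2)(-15) = -102
A_2→A_3: (-2)(-7) − (-12)(-8) = -82
A_3→A_4: (-12)(1) − (-13)(-7) = -103
A_4→A_5: (-13)(4) − (6)(1) = -58
A_5→A_6: (6)(9) − (12)(4) = 6
A_6→A_7: (12)(-2) − (11)(9) = -123
A_7→A_1: (11)(-15) − (9)(-2) = -147
Σ = -609
Area = |Σ|/2 = 304.5.

304.5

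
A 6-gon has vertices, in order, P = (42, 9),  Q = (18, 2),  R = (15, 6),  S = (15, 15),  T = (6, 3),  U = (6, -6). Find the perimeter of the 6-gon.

102

|PQ| = √((-24)² + (-7)²) = √625 = 25
|QR| = √((-3)² + (4)²) = √25 = 5
|RS| = √((0)² + (9)²) = √81 = 9
|ST| = √((-9)² + (-12)²) = √225 = 15
|TU| = √((0)² + (-9)²) = √81 = 9
|UP| = √((36)² + (15)²) = √1521 = 39
Perimeter = 25 + 5 + 9 + 15 + 9 + 39 = 102.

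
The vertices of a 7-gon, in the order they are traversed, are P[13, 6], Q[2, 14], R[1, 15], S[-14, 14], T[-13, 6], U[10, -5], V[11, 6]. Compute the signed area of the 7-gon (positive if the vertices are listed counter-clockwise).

308

Apply Gauss's area formula: 2A = Σ (x_i·y_{i+1} − x_{i+1}·y_i), indices taken mod 7.
Σ = (170) + (16) + (224) + (98) + (5) + (115) + (-12) = 616
Signed area = Σ/2 = 308 (positive ⇒ counter-clockwise traversal).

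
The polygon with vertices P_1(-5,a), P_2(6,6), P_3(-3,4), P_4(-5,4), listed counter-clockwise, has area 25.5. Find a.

-1

Write out the shoelace sum; only the two edges meeting at P_1 involve a:
2·Area = [((-5)·a − (-5)·4) + ((-5)·6 − 6·a)] + 50
       = -11·a + 40 = 51
⇒ a = -1.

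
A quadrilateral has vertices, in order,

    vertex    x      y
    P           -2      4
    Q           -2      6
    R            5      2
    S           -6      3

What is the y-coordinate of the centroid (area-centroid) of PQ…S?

Apply the surveyor's formula. First the cross-terms c_i = x_i·y_{i+1} − x_{i+1}·y_i:
  -4, -34, 27, -18  ⇒  2A = -29, A = -14.5.
Then Σ (y_i + y_{i+1})·c_i = -303, so ȳ = -303 / (6·(-14.5)) = 101/29.

101/29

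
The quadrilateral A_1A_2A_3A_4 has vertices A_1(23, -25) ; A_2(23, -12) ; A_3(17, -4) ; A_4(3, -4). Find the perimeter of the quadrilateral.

66

|A_1A_2| = √((0)² + (13)²) = √169 = 13
|A_2A_3| = √((-6)² + (8)²) = √100 = 10
|A_3A_4| = √((-14)² + (0)²) = √196 = 14
|A_4A_1| = √((20)² + (-21)²) = √841 = 29
Perimeter = 13 + 10 + 14 + 29 = 66.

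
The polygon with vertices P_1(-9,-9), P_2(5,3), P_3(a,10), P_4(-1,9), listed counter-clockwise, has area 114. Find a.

10

The doubled signed area Σ (x_i y_{i+1} − x_{i+1} y_i) is linear in a.
With a=0 it equals 168; the coefficient of a is 6 (from the two edges through P_3).
So 6·a + 168 = 2·114 = 228 ⇒ a = 10.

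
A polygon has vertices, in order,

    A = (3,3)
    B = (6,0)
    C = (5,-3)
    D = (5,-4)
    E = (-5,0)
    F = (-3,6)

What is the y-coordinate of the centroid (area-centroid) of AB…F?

Apply the surveyor's formula. First the cross-terms c_i = x_i·y_{i+1} − x_{i+1}·y_i:
  -18, -18, -5, -20, -30, -27  ⇒  2A = -118, A = -59.
Then Σ (y_i + y_{i+1})·c_i = -308, so ȳ = -308 / (6·(-59)) = 154/177.

154/177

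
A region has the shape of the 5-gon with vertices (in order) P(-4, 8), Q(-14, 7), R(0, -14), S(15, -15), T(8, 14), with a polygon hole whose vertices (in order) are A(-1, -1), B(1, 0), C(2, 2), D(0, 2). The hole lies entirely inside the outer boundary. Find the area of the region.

Outer boundary:
Σ = (84) + (196) + (210) + (330) + (120) = 940
Area = |Σ|/2 = 470.
Hole:
Apply the surveyor's formula: 2A = Σ (x_i·y_{i+1} − x_{i+1}·y_i), indices taken mod 4.
Cross-terms: 1, 2, 4, 2  ⇒  Σ = 9
Area = |Σ|/2 = 4.5.
Net area = 470 − 4.5 = 465.5.

465.5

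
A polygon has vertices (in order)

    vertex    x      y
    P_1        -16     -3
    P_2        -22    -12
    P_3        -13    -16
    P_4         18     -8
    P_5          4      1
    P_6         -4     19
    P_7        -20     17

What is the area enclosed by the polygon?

Apply the surveyor's formula: 2A = Σ (x_i·y_{i+1} − x_{i+1}·y_i), indices taken mod 7.
Cross-terms: 126, 196, 392, 50, 80, 312, 332  ⇒  Σ = 1488
Area = |Σ|/2 = 744.

744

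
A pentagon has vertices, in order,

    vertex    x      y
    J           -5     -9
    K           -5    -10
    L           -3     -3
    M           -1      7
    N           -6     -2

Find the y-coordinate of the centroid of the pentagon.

Apply the surveyor's formula. First the cross-terms c_i = x_i·y_{i+1} − x_{i+1}·y_i:
  5, -15, -24, 44, 44  ⇒  2A = 54, A = 27.
Then Σ (y_i + y_{i+1})·c_i = -260, so ȳ = -260 / (6·27) = -130/81.

-130/81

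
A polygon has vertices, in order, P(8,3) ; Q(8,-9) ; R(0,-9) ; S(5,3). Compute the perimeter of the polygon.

36

|PQ| = √((0)² + (-12)²) = √144 = 12
|QR| = √((-8)² + (0)²) = √64 = 8
|RS| = √((5)² + (12)²) = √169 = 13
|SP| = √((3)² + (0)²) = √9 = 3
Perimeter = 12 + 8 + 13 + 3 = 36.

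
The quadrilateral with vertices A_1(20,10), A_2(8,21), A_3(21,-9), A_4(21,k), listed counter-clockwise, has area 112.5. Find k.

-1

The doubled signed area Σ (x_i y_{i+1} − x_{i+1} y_i) is linear in k.
With k=0 it equals 226; the coefficient of k is 1 (from the two edges through A_4).
So 1·k + 226 = 2·112.5 = 225 ⇒ k = -1.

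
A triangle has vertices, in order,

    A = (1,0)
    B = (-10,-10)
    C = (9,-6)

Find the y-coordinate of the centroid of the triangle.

Apply the shoelace formula. First the cross-terms c_i = x_i·y_{i+1} − x_{i+1}·y_i:
  -10, 150, 6  ⇒  2A = 146, A = 73.
Then Σ (y_i + y_{i+1})·c_i = -2336, so ȳ = -2336 / (6·73) = -16/3.

-16/3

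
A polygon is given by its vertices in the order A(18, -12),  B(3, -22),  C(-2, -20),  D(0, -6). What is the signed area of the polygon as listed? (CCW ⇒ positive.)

Apply the shoelace (surveyor's) formula: 2A = Σ (x_i·y_{i+1} − x_{i+1}·y_i), indices taken mod 4.
Σ = (-360) + (-104) + (12) + (108) = -344
Signed area = Σ/2 = -172 (negative ⇒ clockwise traversal).

-172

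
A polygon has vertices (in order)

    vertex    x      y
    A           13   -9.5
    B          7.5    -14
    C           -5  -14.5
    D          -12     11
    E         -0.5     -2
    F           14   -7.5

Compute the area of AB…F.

246.375

Apply the surveyor's formula: 2A = Σ (x_i·y_{i+1} − x_{i+1}·y_i), indices taken mod 6.
Cross-terms: -110.75, -178.75, -229, 29.5, 31.75, -35.5  ⇒  Σ = -492.75
Area = |Σ|/2 = 246.375.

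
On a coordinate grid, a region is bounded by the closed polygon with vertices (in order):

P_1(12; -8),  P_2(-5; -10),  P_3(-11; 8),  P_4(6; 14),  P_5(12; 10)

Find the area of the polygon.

418

Apply the shoelace (surveyor's) formula: 2A = Σ (x_i·y_{i+1} − x_{i+1}·y_i), indices taken mod 5.
Σ = (-160) + (-150) + (-202) + (-108) + (-216) = -836
Area = |Σ|/2 = 418.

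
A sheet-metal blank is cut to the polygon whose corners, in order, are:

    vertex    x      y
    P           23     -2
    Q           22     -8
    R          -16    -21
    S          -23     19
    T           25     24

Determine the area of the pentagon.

P→Q: (23)(-8) − (22)(-2) = -140
Q→R: (22)(-21) − (-16)(-8) = -590
R→S: (-16)(19) − (-23)(-21) = -787
S→T: (-23)(24) − (25)(19) = -1027
T→P: (25)(-2) − (23)(24) = -602
Σ = -3146
Area = |Σ|/2 = 1573.

1573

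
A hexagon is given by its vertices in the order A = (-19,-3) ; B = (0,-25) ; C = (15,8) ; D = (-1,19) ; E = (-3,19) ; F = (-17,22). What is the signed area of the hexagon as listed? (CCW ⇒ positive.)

Apply the shoelace (surveyor's) formula: 2A = Σ (x_i·y_{i+1} − x_{i+1}·y_i), indices taken mod 6.
Cross-terms: 475, 375, 293, 38, 257, 469  ⇒  Σ = 1907
Signed area = Σ/2 = 953.5 (positive ⇒ counter-clockwise traversal).

953.5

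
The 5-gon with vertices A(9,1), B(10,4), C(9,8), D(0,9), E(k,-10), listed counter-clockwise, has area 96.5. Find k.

Write out the shoelace sum; only the two edges meeting at E involve k:
2·Area = [(0·(-10) − k·9) + (k·1 − 9·(-10))] + 151
       = -8·k + 241 = 193
⇒ k = 6.

6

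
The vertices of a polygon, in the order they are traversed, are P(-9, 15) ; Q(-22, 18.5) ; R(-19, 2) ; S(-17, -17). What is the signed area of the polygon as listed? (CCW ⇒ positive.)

Apply the shoelace (surveyor's) formula: 2A = Σ (x_i·y_{i+1} − x_{i+1}·y_i), indices taken mod 4.
Σ = (163.5) + (307.5) + (357) + (-408) = 420
Signed area = Σ/2 = 210 (positive ⇒ counter-clockwise traversal).

210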